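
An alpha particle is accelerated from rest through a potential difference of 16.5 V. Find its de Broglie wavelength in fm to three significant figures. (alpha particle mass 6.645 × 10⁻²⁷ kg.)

KE = 2eV = 2 × 1.602 × 10⁻¹⁹ × 16.50 = 5.287 × 10⁻¹⁸ J.
p = √(2mKE) = √(2 × 6.645 × 10⁻²⁷ × 5.287 × 10⁻¹⁸) = 2.651 × 10⁻²² kg·m/s.
λ = h/p = 6.626 × 10⁻³⁴ / 2.651 × 10⁻²² = 2.50 × 10⁻¹² m = 2500 fm.

λ = 2500 fm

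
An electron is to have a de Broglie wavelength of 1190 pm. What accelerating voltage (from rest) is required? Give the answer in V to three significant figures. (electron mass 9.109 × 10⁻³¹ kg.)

p = h/λ = 6.626 × 10⁻³⁴ / 1.190 × 10⁻⁹ = 5.568 × 10⁻²⁵ kg·m/s.
KE = p²/(2m) = 1.702 × 10⁻¹⁹ J.
V = KE/e = 1.702 × 10⁻¹⁹ / (1.602 × 10⁻¹⁹) = 1.06 V.

V = 1.06 V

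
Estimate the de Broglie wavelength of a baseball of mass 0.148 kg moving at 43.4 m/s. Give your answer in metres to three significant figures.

λ = 1.03 × 10⁻³⁴ m

p = mv = 0.148 × 43.4 = 6.423 kg·m/s.
λ = h/p = 6.626 × 10⁻³⁴ / 6.423 = 1.03 × 10⁻³⁴ m.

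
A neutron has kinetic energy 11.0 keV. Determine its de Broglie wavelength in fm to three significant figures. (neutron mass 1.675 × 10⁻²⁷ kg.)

λ = 273 fm

KE = 11.0 keV = 1.762 × 10⁻¹⁵ J.
p = √(2mKE) = √(2 × 1.675 × 10⁻²⁷ × 1.762 × 10⁻¹⁵) = 2.430 × 10⁻²¹ kg·m/s.
λ = h/p = 6.626 × 10⁻³⁴ / 2.430 × 10⁻²¹ = 2.73 × 10⁻¹³ m = 273 fm.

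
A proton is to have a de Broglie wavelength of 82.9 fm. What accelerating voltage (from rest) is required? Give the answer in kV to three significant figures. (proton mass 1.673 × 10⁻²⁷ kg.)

V = 119 kV

p = h/λ = 6.626 × 10⁻³⁴ / 8.290 × 10⁻¹⁴ = 7.993 × 10⁻²¹ kg·m/s.
KE = p²/(2m) = 1.909 × 10⁻¹⁴ J.
V = KE/e = 1.909 × 10⁻¹⁴ / (1.602 × 10⁻¹⁹) = 119 kV.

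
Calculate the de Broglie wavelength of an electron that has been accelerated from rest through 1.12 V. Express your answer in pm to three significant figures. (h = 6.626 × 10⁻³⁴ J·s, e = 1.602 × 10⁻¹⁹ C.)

λ = 1160 pm

KE = eV = 1.602 × 10⁻¹⁹ × 1.120 = 1.794 × 10⁻¹⁹ J.
p = √(2mKE) = √(2 × 9.109 × 10⁻³¹ × 1.794 × 10⁻¹⁹) = 5.717 × 10⁻²⁵ kg·m/s.
λ = h/p = 6.626 × 10⁻³⁴ / 5.717 × 10⁻²⁵ = 1.16 × 10⁻⁹ m = 1160 pm.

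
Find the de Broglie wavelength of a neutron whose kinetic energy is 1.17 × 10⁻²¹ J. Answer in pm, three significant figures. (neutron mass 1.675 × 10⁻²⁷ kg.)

p = √(2mKE) = √(2 × 1.675 × 10⁻²⁷ × 1.170 × 10⁻²¹) = 1.980 × 10⁻²⁴ kg·m/s.
λ = h/p = 6.626 × 10⁻³⁴ / 1.980 × 10⁻²⁴ = 3.35 × 10⁻¹⁰ m = 335 pm.

λ = 335 pm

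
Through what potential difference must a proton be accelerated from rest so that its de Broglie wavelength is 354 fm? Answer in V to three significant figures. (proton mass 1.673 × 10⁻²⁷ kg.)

p = h/λ = 6.626 × 10⁻³⁴ / 3.540 × 10⁻¹³ = 1.872 × 10⁻²¹ kg·m/s.
KE = p²/(2m) = 1.047 × 10⁻¹⁵ J.
V = KE/e = 1.047 × 10⁻¹⁵ / (1.602 × 10⁻¹⁹) = 6540 V.

V = 6540 V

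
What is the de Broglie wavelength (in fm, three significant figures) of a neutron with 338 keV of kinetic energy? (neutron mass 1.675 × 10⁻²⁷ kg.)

KE = 338 keV = 5.415 × 10⁻¹⁴ J.
p = √(2mKE) = √(2 × 1.675 × 10⁻²⁷ × 5.415 × 10⁻¹⁴) = 1.347 × 10⁻²⁰ kg·m/s.
λ = h/p = 6.626 × 10⁻³⁴ / 1.347 × 10⁻²⁰ = 4.92 × 10⁻¹⁴ m = 49.2 fm.

λ = 49.2 fm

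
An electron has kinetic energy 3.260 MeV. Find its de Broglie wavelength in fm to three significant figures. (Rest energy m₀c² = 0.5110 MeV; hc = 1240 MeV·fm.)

λ = 332 fm

Total energy E = KE + m₀c² = 3.260 + 0.5110 = 3.7710 MeV.
(pc)² = E² − (m₀c²)² = (3.7710)² − (0.5110)² = 13.96 MeV², so pc = 3.736 MeV.
λ = hc/(pc) = 1240 MeV·fm / 3.736 MeV = 332 fm.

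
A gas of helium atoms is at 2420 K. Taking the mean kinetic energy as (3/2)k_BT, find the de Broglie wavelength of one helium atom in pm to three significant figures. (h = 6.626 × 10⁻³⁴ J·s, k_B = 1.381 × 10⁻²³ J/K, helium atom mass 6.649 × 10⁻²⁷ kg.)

λ = 25.7 pm

KE = (3/2)k_BT = 1.5 × 1.381 × 10⁻²³ × 2420 = 5.013 × 10⁻²⁰ J.
p = √(2mKE) = √(2 × 6.649 × 10⁻²⁷ × 5.013 × 10⁻²⁰) = 2.582 × 10⁻²³ kg·m/s.
λ = h/p = 2.57 × 10⁻¹¹ m = 25.7 pm.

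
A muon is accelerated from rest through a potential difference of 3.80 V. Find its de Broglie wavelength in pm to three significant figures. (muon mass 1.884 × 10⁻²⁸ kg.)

λ = 43.7 pm

KE = eV = 1.602 × 10⁻¹⁹ × 3.800 = 6.088 × 10⁻¹⁹ J.
p = √(2mKE) = √(2 × 1.884 × 10⁻²⁸ × 6.088 × 10⁻¹⁹) = 1.515 × 10⁻²³ kg·m/s.
λ = h/p = 6.626 × 10⁻³⁴ / 1.515 × 10⁻²³ = 4.37 × 10⁻¹¹ m = 43.7 pm.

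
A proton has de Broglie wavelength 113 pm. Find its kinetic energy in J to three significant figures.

KE = 1.03 × 10⁻²⁰ J

p = h/λ = 6.626 × 10⁻³⁴ / 1.130 × 10⁻¹⁰ = 5.864 × 10⁻²⁴ kg·m/s.
KE = p²/(2m) = (5.864 × 10⁻²⁴)² / (2 × 1.673 × 10⁻²⁷) = 1.028 × 10⁻²⁰ J = 1.03 × 10⁻²⁰ J.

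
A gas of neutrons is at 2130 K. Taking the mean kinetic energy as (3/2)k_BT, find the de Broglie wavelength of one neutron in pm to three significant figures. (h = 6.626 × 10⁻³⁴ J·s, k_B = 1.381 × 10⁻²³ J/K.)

KE = (3/2)k_BT = 1.5 × 1.381 × 10⁻²³ × 2130 = 4.412 × 10⁻²⁰ J.
p = √(2mKE) = √(2 × 1.675 × 10⁻²⁷ × 4.412 × 10⁻²⁰) = 1.216 × 10⁻²³ kg·m/s.
λ = h/p = 5.45 × 10⁻¹¹ m = 54.5 pm.

λ = 54.5 pm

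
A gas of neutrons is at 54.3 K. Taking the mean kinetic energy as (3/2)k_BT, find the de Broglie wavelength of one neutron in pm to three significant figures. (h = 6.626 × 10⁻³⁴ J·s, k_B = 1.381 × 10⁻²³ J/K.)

KE = (3/2)k_BT = 1.5 × 1.381 × 10⁻²³ × 54.3 = 1.125 × 10⁻²¹ J.
p = √(2mKE) = √(2 × 1.675 × 10⁻²⁷ × 1.125 × 10⁻²¹) = 1.941 × 10⁻²⁴ kg·m/s.
λ = h/p = 3.41 × 10⁻¹⁰ m = 341 pm.

λ = 341 pm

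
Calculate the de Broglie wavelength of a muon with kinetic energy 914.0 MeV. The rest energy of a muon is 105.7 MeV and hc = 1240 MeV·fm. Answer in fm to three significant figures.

λ = 1.22 fm

Total energy E = KE + m₀c² = 914.0 + 105.7 = 1019.7 MeV.
(pc)² = E² − (m₀c²)² = (1019.7)² − (105.7)² = 1.029 × 10⁶ MeV², so pc = 1014 MeV.
λ = hc/(pc) = 1240 MeV·fm / 1014 MeV = 1.22 fm.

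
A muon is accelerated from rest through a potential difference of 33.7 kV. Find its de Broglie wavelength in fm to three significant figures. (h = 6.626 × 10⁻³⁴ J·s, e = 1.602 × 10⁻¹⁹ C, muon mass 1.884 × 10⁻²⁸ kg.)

λ = 465 fm

KE = eV = 1.602 × 10⁻¹⁹ × 3.370 × 10⁴ = 5.399 × 10⁻¹⁵ J.
p = √(2mKE) = √(2 × 1.884 × 10⁻²⁸ × 5.399 × 10⁻¹⁵) = 1.426 × 10⁻²¹ kg·m/s.
λ = h/p = 6.626 × 10⁻³⁴ / 1.426 × 10⁻²¹ = 4.65 × 10⁻¹³ m = 465 fm.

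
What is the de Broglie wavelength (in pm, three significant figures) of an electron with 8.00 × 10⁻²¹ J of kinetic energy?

λ = 5490 pm

p = √(2mKE) = √(2 × 9.109 × 10⁻³¹ × 8.000 × 10⁻²¹) = 1.207 × 10⁻²⁵ kg·m/s.
λ = h/p = 6.626 × 10⁻³⁴ / 1.207 × 10⁻²⁵ = 5.49 × 10⁻⁹ m = 5490 pm.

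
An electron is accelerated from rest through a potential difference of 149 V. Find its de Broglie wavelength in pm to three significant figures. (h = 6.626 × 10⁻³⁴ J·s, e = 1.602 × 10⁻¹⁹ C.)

KE = eV = 1.602 × 10⁻¹⁹ × 149.0 = 2.387 × 10⁻¹⁷ J.
p = √(2mKE) = √(2 × 9.109 × 10⁻³¹ × 2.387 × 10⁻¹⁷) = 6.594 × 10⁻²⁴ kg·m/s.
λ = h/p = 6.626 × 10⁻³⁴ / 6.594 × 10⁻²⁴ = 1.00 × 10⁻¹⁰ m = 100 pm.

λ = 100 pm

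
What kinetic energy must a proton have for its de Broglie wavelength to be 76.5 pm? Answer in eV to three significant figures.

KE = 0.140 eV

p = h/λ = 6.626 × 10⁻³⁴ / 7.650 × 10⁻¹¹ = 8.661 × 10⁻²⁴ kg·m/s.
KE = p²/(2m) = (8.661 × 10⁻²⁴)² / (2 × 1.673 × 10⁻²⁷) = 2.242 × 10⁻²⁰ J = 0.140 eV.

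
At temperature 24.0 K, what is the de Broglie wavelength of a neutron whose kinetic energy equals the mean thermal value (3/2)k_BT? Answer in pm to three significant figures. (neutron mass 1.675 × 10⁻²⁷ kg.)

λ = 513 pm

KE = (3/2)k_BT = 1.5 × 1.381 × 10⁻²³ × 24.0 = 4.972 × 10⁻²² J.
p = √(2mKE) = √(2 × 1.675 × 10⁻²⁷ × 4.972 × 10⁻²²) = 1.291 × 10⁻²⁴ kg·m/s.
λ = h/p = 5.13 × 10⁻¹⁰ m = 513 pm.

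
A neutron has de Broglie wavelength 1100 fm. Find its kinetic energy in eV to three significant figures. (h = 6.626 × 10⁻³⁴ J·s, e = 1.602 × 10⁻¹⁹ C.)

p = h/λ = 6.626 × 10⁻³⁴ / 1.100 × 10⁻¹² = 6.024 × 10⁻²² kg·m/s.
KE = p²/(2m) = (6.024 × 10⁻²²)² / (2 × 1.675 × 10⁻²⁷) = 1.083 × 10⁻¹⁶ J = 676 eV.

KE = 676 eV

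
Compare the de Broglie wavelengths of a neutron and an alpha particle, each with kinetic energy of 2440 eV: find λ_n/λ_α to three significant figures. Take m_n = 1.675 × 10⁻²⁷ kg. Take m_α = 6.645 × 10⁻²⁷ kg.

λ_n/λ_α = 1.99

At fixed KE, p = √(2mKE) so λ = h/p ∝ 1/√m.
λ_n/λ_α = √(m_α/m_n) = √(6.645 × 10⁻²⁷/1.675 × 10⁻²⁷) = √(3.967) = 1.99.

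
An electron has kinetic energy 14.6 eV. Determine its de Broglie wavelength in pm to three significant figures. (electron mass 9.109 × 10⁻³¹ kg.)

KE = 14.6 eV = 2.339 × 10⁻¹⁸ J.
p = √(2mKE) = √(2 × 9.109 × 10⁻³¹ × 2.339 × 10⁻¹⁸) = 2.064 × 10⁻²⁴ kg·m/s.
λ = h/p = 6.626 × 10⁻³⁴ / 2.064 × 10⁻²⁴ = 3.21 × 10⁻¹⁰ m = 321 pm.

λ = 321 pm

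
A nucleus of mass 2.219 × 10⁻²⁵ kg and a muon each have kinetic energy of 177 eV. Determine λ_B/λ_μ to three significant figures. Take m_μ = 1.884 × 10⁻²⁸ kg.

At fixed KE, p = √(2mKE) so λ = h/p ∝ 1/√m.
λ_B/λ_μ = √(m_μ/m_B) = √(1.884 × 10⁻²⁸/2.219 × 10⁻²⁵) = √(8.490 × 10⁻⁴) = 0.0291.

λ_B/λ_μ = 0.0291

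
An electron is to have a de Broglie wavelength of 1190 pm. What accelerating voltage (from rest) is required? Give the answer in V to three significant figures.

V = 1.06 V

p = h/λ = 6.626 × 10⁻³⁴ / 1.190 × 10⁻⁹ = 5.568 × 10⁻²⁵ kg·m/s.
KE = p²/(2m) = 1.702 × 10⁻¹⁹ J.
V = KE/e = 1.702 × 10⁻¹⁹ / (1.602 × 10⁻¹⁹) = 1.06 V.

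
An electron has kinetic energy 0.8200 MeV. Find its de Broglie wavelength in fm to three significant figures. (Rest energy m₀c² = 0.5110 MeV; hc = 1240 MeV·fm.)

λ = 1010 fm

Total energy E = KE + m₀c² = 0.8200 + 0.5110 = 1.3310 MeV.
(pc)² = E² − (m₀c²)² = (1.3310)² − (0.5110)² = 1.510 MeV², so pc = 1.229 MeV.
λ = hc/(pc) = 1240 MeV·fm / 1.229 MeV = 1010 fm.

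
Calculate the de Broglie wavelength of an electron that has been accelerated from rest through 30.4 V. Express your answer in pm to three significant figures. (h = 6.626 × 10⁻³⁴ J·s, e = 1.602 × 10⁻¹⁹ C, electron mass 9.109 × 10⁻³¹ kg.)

KE = eV = 1.602 × 10⁻¹⁹ × 30.40 = 4.870 × 10⁻¹⁸ J.
p = √(2mKE) = √(2 × 9.109 × 10⁻³¹ × 4.870 × 10⁻¹⁸) = 2.979 × 10⁻²⁴ kg·m/s.
λ = h/p = 6.626 × 10⁻³⁴ / 2.979 × 10⁻²⁴ = 2.22 × 10⁻¹⁰ m = 222 pm.

λ = 222 pm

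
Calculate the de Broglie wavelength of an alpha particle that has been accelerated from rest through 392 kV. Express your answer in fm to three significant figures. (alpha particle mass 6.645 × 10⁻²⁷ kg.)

KE = 2eV = 2 × 1.602 × 10⁻¹⁹ × 3.920 × 10⁵ = 1.256 × 10⁻¹³ J.
p = √(2mKE) = √(2 × 6.645 × 10⁻²⁷ × 1.256 × 10⁻¹³) = 4.086 × 10⁻²⁰ kg·m/s.
λ = h/p = 6.626 × 10⁻³⁴ / 4.086 × 10⁻²⁰ = 1.62 × 10⁻¹⁴ m = 16.2 fm.

λ = 16.2 fm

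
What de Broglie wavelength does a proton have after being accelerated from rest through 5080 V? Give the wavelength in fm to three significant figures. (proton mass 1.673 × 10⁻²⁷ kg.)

KE = eV = 1.602 × 10⁻¹⁹ × 5080 = 8.138 × 10⁻¹⁶ J.
p = √(2mKE) = √(2 × 1.673 × 10⁻²⁷ × 8.138 × 10⁻¹⁶) = 1.650 × 10⁻²¹ kg·m/s.
λ = h/p = 6.626 × 10⁻³⁴ / 1.650 × 10⁻²¹ = 4.02 × 10⁻¹³ m = 402 fm.

λ = 402 fm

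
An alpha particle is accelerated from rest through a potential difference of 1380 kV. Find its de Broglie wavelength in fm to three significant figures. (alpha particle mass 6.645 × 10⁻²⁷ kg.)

KE = 2eV = 2 × 1.602 × 10⁻¹⁹ × 1.380 × 10⁶ = 4.422 × 10⁻¹³ J.
p = √(2mKE) = √(2 × 6.645 × 10⁻²⁷ × 4.422 × 10⁻¹³) = 7.666 × 10⁻²⁰ kg·m/s.
λ = h/p = 6.626 × 10⁻³⁴ / 7.666 × 10⁻²⁰ = 8.64 × 10⁻¹⁵ m = 8.64 fm.

λ = 8.64 fm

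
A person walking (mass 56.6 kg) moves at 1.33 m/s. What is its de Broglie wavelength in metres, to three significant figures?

λ = 8.80 × 10⁻³⁶ m

p = mv = 56.6 × 1.33 = 7.528 × 10¹ kg·m/s.
λ = h/p = 6.626 × 10⁻³⁴ / 7.528 × 10¹ = 8.80 × 10⁻³⁶ m.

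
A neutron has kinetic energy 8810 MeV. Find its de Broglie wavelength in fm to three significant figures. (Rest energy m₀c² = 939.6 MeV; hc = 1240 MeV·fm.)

λ = 0.128 fm

Total energy E = KE + m₀c² = 8810 + 939.6 = 9749.6 MeV.
(pc)² = E² − (m₀c²)² = (9749.6)² − (939.6)² = 9.417 × 10⁷ MeV², so pc = 9704 MeV.
λ = hc/(pc) = 1240 MeV·fm / 9704 MeV = 0.128 fm.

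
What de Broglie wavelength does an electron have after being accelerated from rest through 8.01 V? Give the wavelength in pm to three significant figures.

λ = 433 pm

KE = eV = 1.602 × 10⁻¹⁹ × 8.010 = 1.283 × 10⁻¹⁸ J.
p = √(2mKE) = √(2 × 9.109 × 10⁻³¹ × 1.283 × 10⁻¹⁸) = 1.529 × 10⁻²⁴ kg·m/s.
λ = h/p = 6.626 × 10⁻³⁴ / 1.529 × 10⁻²⁴ = 4.33 × 10⁻¹⁰ m = 433 pm.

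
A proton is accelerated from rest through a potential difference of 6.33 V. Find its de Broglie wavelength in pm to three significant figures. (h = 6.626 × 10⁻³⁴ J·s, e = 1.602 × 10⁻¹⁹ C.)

λ = 11.4 pm

KE = eV = 1.602 × 10⁻¹⁹ × 6.330 = 1.014 × 10⁻¹⁸ J.
p = √(2mKE) = √(2 × 1.673 × 10⁻²⁷ × 1.014 × 10⁻¹⁸) = 5.825 × 10⁻²³ kg·m/s.
λ = h/p = 6.626 × 10⁻³⁴ / 5.825 × 10⁻²³ = 1.14 × 10⁻¹¹ m = 11.4 pm.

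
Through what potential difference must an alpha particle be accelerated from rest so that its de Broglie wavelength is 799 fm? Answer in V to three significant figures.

p = h/λ = 6.626 × 10⁻³⁴ / 7.990 × 10⁻¹³ = 8.293 × 10⁻²² kg·m/s.
KE = p²/(2m) = 5.175 × 10⁻¹⁷ J.
V = KE/2e = 5.175 × 10⁻¹⁷ / (2 × 1.602 × 10⁻¹⁹) = 162 V.

V = 162 V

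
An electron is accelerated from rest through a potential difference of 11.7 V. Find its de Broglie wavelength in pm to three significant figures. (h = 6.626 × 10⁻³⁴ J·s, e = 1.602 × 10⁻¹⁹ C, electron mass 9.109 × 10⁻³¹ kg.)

λ = 359 pm

KE = eV = 1.602 × 10⁻¹⁹ × 11.70 = 1.874 × 10⁻¹⁸ J.
p = √(2mKE) = √(2 × 9.109 × 10⁻³¹ × 1.874 × 10⁻¹⁸) = 1.848 × 10⁻²⁴ kg·m/s.
λ = h/p = 6.626 × 10⁻³⁴ / 1.848 × 10⁻²⁴ = 3.59 × 10⁻¹⁰ m = 359 pm.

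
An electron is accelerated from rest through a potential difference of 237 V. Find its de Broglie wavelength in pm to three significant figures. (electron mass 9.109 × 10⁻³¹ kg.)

KE = eV = 1.602 × 10⁻¹⁹ × 237.0 = 3.797 × 10⁻¹⁷ J.
p = √(2mKE) = √(2 × 9.109 × 10⁻³¹ × 3.797 × 10⁻¹⁷) = 8.317 × 10⁻²⁴ kg·m/s.
λ = h/p = 6.626 × 10⁻³⁴ / 8.317 × 10⁻²⁴ = 7.97 × 10⁻¹¹ m = 79.7 pm.

λ = 79.7 pm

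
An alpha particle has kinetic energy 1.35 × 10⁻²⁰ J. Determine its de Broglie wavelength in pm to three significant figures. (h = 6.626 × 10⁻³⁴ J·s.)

p = √(2mKE) = √(2 × 6.645 × 10⁻²⁷ × 1.350 × 10⁻²⁰) = 1.339 × 10⁻²³ kg·m/s.
λ = h/p = 6.626 × 10⁻³⁴ / 1.339 × 10⁻²³ = 4.95 × 10⁻¹¹ m = 49.5 pm.

λ = 49.5 pm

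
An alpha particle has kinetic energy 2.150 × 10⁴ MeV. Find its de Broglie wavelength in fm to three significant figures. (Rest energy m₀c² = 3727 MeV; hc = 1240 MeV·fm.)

λ = 0.0497 fm

Total energy E = KE + m₀c² = 2.150 × 10⁴ + 3727 = 25227 MeV.
(pc)² = E² − (m₀c²)² = (25227)² − (3727)² = 6.225 × 10⁸ MeV², so pc = 2.495 × 10⁴ MeV.
λ = hc/(pc) = 1240 MeV·fm / 2.495 × 10⁴ MeV = 0.0497 fm.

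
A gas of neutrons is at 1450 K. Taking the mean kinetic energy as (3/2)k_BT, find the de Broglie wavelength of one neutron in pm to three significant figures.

λ = 66.1 pm

KE = (3/2)k_BT = 1.5 × 1.381 × 10⁻²³ × 1450 = 3.004 × 10⁻²⁰ J.
p = √(2mKE) = √(2 × 1.675 × 10⁻²⁷ × 3.004 × 10⁻²⁰) = 1.003 × 10⁻²³ kg·m/s.
λ = h/p = 6.61 × 10⁻¹¹ m = 66.1 pm.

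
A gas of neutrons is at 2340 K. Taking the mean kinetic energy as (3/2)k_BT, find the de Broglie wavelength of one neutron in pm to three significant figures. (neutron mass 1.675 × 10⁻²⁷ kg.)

KE = (3/2)k_BT = 1.5 × 1.381 × 10⁻²³ × 2340 = 4.847 × 10⁻²⁰ J.
p = √(2mKE) = √(2 × 1.675 × 10⁻²⁷ × 4.847 × 10⁻²⁰) = 1.274 × 10⁻²³ kg·m/s.
λ = h/p = 5.20 × 10⁻¹¹ m = 52.0 pm.

λ = 52.0 pm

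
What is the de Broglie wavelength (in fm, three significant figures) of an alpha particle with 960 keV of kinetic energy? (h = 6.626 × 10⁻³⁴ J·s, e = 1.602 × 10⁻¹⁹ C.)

KE = 960 keV = 1.538 × 10⁻¹³ J.
p = √(2mKE) = √(2 × 6.645 × 10⁻²⁷ × 1.538 × 10⁻¹³) = 4.521 × 10⁻²⁰ kg·m/s.
λ = h/p = 6.626 × 10⁻³⁴ / 4.521 × 10⁻²⁰ = 1.47 × 10⁻¹⁴ m = 14.7 fm.

λ = 14.7 fm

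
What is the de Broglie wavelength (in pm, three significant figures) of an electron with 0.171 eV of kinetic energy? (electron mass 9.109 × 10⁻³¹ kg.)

KE = 0.171 eV = 2.739 × 10⁻²⁰ J.
p = √(2mKE) = √(2 × 9.109 × 10⁻³¹ × 2.739 × 10⁻²⁰) = 2.234 × 10⁻²⁵ kg·m/s.
λ = h/p = 6.626 × 10⁻³⁴ / 2.234 × 10⁻²⁵ = 2.97 × 10⁻⁹ m = 2970 pm.

λ = 2970 pm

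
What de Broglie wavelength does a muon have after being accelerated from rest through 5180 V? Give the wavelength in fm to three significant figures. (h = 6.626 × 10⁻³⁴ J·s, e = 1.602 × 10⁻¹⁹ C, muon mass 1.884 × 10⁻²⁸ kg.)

KE = eV = 1.602 × 10⁻¹⁹ × 5180 = 8.298 × 10⁻¹⁶ J.
p = √(2mKE) = √(2 × 1.884 × 10⁻²⁸ × 8.298 × 10⁻¹⁶) = 5.592 × 10⁻²² kg·m/s.
λ = h/p = 6.626 × 10⁻³⁴ / 5.592 × 10⁻²² = 1.18 × 10⁻¹² m = 1180 fm.

λ = 1180 fm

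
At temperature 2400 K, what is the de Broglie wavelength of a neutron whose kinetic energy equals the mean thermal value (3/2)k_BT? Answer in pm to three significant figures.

λ = 51.3 pm

KE = (3/2)k_BT = 1.5 × 1.381 × 10⁻²³ × 2400 = 4.972 × 10⁻²⁰ J.
p = √(2mKE) = √(2 × 1.675 × 10⁻²⁷ × 4.972 × 10⁻²⁰) = 1.291 × 10⁻²³ kg·m/s.
λ = h/p = 5.13 × 10⁻¹¹ m = 51.3 pm.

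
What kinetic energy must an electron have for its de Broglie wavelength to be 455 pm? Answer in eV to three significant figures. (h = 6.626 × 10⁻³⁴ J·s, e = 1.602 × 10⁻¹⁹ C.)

KE = 7.27 eV

p = h/λ = 6.626 × 10⁻³⁴ / 4.550 × 10⁻¹⁰ = 1.456 × 10⁻²⁴ kg·m/s.
KE = p²/(2m) = (1.456 × 10⁻²⁴)² / (2 × 9.109 × 10⁻³¹) = 1.164 × 10⁻¹⁸ J = 7.27 eV.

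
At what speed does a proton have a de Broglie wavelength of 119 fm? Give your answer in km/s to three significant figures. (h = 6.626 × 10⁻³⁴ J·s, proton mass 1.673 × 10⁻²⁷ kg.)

p = h/λ = 6.626 × 10⁻³⁴ / 1.190 × 10⁻¹³ = 5.568 × 10⁻²¹ kg·m/s.
v = p/m = 5.568 × 10⁻²¹ / 1.673 × 10⁻²⁷ = 3.33 × 10⁶ m/s = 3330 km/s.

v = 3330 km/s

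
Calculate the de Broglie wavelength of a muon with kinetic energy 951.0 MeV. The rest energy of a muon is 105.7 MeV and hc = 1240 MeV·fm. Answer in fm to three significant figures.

Total energy E = KE + m₀c² = 951.0 + 105.7 = 1056.7 MeV.
(pc)² = E² − (m₀c²)² = (1056.7)² − (105.7)² = 1.105 × 10⁶ MeV², so pc = 1051 MeV.
λ = hc/(pc) = 1240 MeV·fm / 1051 MeV = 1.18 fm.

λ = 1.18 fm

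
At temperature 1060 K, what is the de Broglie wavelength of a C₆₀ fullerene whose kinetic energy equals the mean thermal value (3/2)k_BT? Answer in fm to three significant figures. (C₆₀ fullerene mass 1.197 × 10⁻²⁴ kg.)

λ = 2890 fm

KE = (3/2)k_BT = 1.5 × 1.381 × 10⁻²³ × 1060 = 2.196 × 10⁻²⁰ J.
p = √(2mKE) = √(2 × 1.197 × 10⁻²⁴ × 2.196 × 10⁻²⁰) = 2.293 × 10⁻²² kg·m/s.
λ = h/p = 2.89 × 10⁻¹² m = 2890 fm.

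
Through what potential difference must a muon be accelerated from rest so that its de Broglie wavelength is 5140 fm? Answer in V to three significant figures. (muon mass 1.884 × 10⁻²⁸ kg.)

V = 275 V

p = h/λ = 6.626 × 10⁻³⁴ / 5.140 × 10⁻¹² = 1.289 × 10⁻²² kg·m/s.
KE = p²/(2m) = 4.410 × 10⁻¹⁷ J.
V = KE/e = 4.410 × 10⁻¹⁷ / (1.602 × 10⁻¹⁹) = 275 V.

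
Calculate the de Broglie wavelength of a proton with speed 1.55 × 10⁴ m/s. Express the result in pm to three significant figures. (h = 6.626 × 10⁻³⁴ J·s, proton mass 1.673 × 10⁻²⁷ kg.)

p = mv = 1.673 × 10⁻²⁷ × 1.55 × 10⁴ = 2.593 × 10⁻²³ kg·m/s.
λ = h/p = 6.626 × 10⁻³⁴ / 2.593 × 10⁻²³ = 2.56 × 10⁻¹¹ m = 25.6 pm.

λ = 25.6 pm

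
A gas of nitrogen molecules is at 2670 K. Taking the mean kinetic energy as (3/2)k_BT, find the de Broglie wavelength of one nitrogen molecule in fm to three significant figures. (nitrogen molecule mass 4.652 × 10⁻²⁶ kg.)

λ = 9240 fm

KE = (3/2)k_BT = 1.5 × 1.381 × 10⁻²³ × 2670 = 5.531 × 10⁻²⁰ J.
p = √(2mKE) = √(2 × 4.652 × 10⁻²⁶ × 5.531 × 10⁻²⁰) = 7.174 × 10⁻²³ kg·m/s.
λ = h/p = 9.24 × 10⁻¹² m = 9240 fm.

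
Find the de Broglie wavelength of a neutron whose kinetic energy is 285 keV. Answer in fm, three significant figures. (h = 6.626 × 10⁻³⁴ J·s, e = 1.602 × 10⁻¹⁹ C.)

λ = 53.6 fm

KE = 285 keV = 4.566 × 10⁻¹⁴ J.
p = √(2mKE) = √(2 × 1.675 × 10⁻²⁷ × 4.566 × 10⁻¹⁴) = 1.237 × 10⁻²⁰ kg·m/s.
λ = h/p = 6.626 × 10⁻³⁴ / 1.237 × 10⁻²⁰ = 5.36 × 10⁻¹⁴ m = 53.6 fm.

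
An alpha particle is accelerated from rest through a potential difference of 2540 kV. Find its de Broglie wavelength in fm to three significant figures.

λ = 6.37 fm

KE = 2eV = 2 × 1.602 × 10⁻¹⁹ × 2.540 × 10⁶ = 8.138 × 10⁻¹³ J.
p = √(2mKE) = √(2 × 6.645 × 10⁻²⁷ × 8.138 × 10⁻¹³) = 1.040 × 10⁻¹⁹ kg·m/s.
λ = h/p = 6.626 × 10⁻³⁴ / 1.040 × 10⁻¹⁹ = 6.37 × 10⁻¹⁵ m = 6.37 fm.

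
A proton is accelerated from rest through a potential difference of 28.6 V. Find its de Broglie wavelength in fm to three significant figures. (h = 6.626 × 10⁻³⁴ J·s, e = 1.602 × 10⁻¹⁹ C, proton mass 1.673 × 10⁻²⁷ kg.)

λ = 5350 fm

KE = eV = 1.602 × 10⁻¹⁹ × 28.60 = 4.582 × 10⁻¹⁸ J.
p = √(2mKE) = √(2 × 1.673 × 10⁻²⁷ × 4.582 × 10⁻¹⁸) = 1.238 × 10⁻²² kg·m/s.
λ = h/p = 6.626 × 10⁻³⁴ / 1.238 × 10⁻²² = 5.35 × 10⁻¹² m = 5350 fm.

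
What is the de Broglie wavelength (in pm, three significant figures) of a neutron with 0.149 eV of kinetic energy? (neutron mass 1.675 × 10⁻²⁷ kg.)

λ = 74.1 pm

KE = 0.149 eV = 2.387 × 10⁻²⁰ J.
p = √(2mKE) = √(2 × 1.675 × 10⁻²⁷ × 2.387 × 10⁻²⁰) = 8.942 × 10⁻²⁴ kg·m/s.
λ = h/p = 6.626 × 10⁻³⁴ / 8.942 × 10⁻²⁴ = 7.41 × 10⁻¹¹ m = 74.1 pm.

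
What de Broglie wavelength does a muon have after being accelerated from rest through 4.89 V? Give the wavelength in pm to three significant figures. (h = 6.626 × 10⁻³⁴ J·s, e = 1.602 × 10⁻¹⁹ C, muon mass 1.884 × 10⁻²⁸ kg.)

λ = 38.6 pm

KE = eV = 1.602 × 10⁻¹⁹ × 4.890 = 7.834 × 10⁻¹⁹ J.
p = √(2mKE) = √(2 × 1.884 × 10⁻²⁸ × 7.834 × 10⁻¹⁹) = 1.718 × 10⁻²³ kg·m/s.
λ = h/p = 6.626 × 10⁻³⁴ / 1.718 × 10⁻²³ = 3.86 × 10⁻¹¹ m = 38.6 pm.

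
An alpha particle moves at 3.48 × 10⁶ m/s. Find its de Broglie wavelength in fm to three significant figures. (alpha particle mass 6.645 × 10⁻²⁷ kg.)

p = mv = 6.645 × 10⁻²⁷ × 3.48 × 10⁶ = 2.312 × 10⁻²⁰ kg·m/s.
λ = h/p = 6.626 × 10⁻³⁴ / 2.312 × 10⁻²⁰ = 2.87 × 10⁻¹⁴ m = 28.7 fm.

λ = 28.7 fm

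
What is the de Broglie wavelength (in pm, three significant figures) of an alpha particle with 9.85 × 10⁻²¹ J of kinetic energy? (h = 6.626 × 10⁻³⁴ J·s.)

λ = 57.9 pm

p = √(2mKE) = √(2 × 6.645 × 10⁻²⁷ × 9.850 × 10⁻²¹) = 1.144 × 10⁻²³ kg·m/s.
λ = h/p = 6.626 × 10⁻³⁴ / 1.144 × 10⁻²³ = 5.79 × 10⁻¹¹ m = 57.9 pm.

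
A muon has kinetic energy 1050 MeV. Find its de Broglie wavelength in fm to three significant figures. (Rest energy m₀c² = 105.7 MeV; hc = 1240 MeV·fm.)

Total energy E = KE + m₀c² = 1050 + 105.7 = 1155.7 MeV.
(pc)² = E² − (m₀c²)² = (1155.7)² − (105.7)² = 1.324 × 10⁶ MeV², so pc = 1151 MeV.
λ = hc/(pc) = 1240 MeV·fm / 1151 MeV = 1.08 fm.

λ = 1.08 fm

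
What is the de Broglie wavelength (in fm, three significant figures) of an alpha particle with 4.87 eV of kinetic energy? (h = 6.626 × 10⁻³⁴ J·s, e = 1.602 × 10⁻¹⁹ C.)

KE = 4.87 eV = 7.802 × 10⁻¹⁹ J.
p = √(2mKE) = √(2 × 6.645 × 10⁻²⁷ × 7.802 × 10⁻¹⁹) = 1.018 × 10⁻²² kg·m/s.
λ = h/p = 6.626 × 10⁻³⁴ / 1.018 × 10⁻²² = 6.51 × 10⁻¹² m = 6510 fm.

λ = 6510 fm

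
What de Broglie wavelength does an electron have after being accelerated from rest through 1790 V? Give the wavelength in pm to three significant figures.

KE = eV = 1.602 × 10⁻¹⁹ × 1790 = 2.868 × 10⁻¹⁶ J.
p = √(2mKE) = √(2 × 9.109 × 10⁻³¹ × 2.868 × 10⁻¹⁶) = 2.286 × 10⁻²³ kg·m/s.
λ = h/p = 6.626 × 10⁻³⁴ / 2.286 × 10⁻²³ = 2.90 × 10⁻¹¹ m = 29.0 pm.

λ = 29.0 pm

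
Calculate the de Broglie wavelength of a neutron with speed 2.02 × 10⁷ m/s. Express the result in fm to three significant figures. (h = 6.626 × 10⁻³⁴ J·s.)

λ = 19.6 fm

p = mv = 1.675 × 10⁻²⁷ × 2.02 × 10⁷ = 3.383 × 10⁻²⁰ kg·m/s.
λ = h/p = 6.626 × 10⁻³⁴ / 3.383 × 10⁻²⁰ = 1.96 × 10⁻¹⁴ m = 19.6 fm.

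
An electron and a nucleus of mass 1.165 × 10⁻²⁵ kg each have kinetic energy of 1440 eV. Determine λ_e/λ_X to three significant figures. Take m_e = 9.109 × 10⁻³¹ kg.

At fixed KE, p = √(2mKE) so λ = h/p ∝ 1/√m.
λ_e/λ_X = √(m_X/m_e) = √(1.165 × 10⁻²⁵/9.109 × 10⁻³¹) = √(1.279 × 10⁵) = 358.

λ_e/λ_X = 358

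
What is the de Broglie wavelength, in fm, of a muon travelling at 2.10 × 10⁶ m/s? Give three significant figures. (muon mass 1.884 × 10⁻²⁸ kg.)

λ = 1670 fm

p = mv = 1.884 × 10⁻²⁸ × 2.10 × 10⁶ = 3.956 × 10⁻²² kg·m/s.
λ = h/p = 6.626 × 10⁻³⁴ / 3.956 × 10⁻²² = 1.67 × 10⁻¹² m = 1670 fm.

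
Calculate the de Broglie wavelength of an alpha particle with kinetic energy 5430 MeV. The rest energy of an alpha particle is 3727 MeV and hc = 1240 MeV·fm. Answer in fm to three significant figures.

Total energy E = KE + m₀c² = 5430 + 3727 = 9157 MeV.
(pc)² = E² − (m₀c²)² = (9157)² − (3727)² = 6.996 × 10⁷ MeV², so pc = 8364 MeV.
λ = hc/(pc) = 1240 MeV·fm / 8364 MeV = 0.148 fm.

λ = 0.148 fm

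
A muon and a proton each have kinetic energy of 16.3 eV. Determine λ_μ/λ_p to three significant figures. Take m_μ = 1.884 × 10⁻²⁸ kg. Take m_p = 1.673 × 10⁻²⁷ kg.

λ_μ/λ_p = 2.98

At fixed KE, p = √(2mKE) so λ = h/p ∝ 1/√m.
λ_μ/λ_p = √(m_p/m_μ) = √(1.673 × 10⁻²⁷/1.884 × 10⁻²⁸) = √(8.880) = 2.98.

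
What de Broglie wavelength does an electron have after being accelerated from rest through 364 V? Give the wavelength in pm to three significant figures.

KE = eV = 1.602 × 10⁻¹⁹ × 364.0 = 5.831 × 10⁻¹⁷ J.
p = √(2mKE) = √(2 × 9.109 × 10⁻³¹ × 5.831 × 10⁻¹⁷) = 1.031 × 10⁻²³ kg·m/s.
λ = h/p = 6.626 × 10⁻³⁴ / 1.031 × 10⁻²³ = 6.43 × 10⁻¹¹ m = 64.3 pm.

λ = 64.3 pm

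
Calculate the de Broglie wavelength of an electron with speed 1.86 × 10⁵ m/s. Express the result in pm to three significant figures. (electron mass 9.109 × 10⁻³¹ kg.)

λ = 3910 pm

p = mv = 9.109 × 10⁻³¹ × 1.86 × 10⁵ = 1.694 × 10⁻²⁵ kg·m/s.
λ = h/p = 6.626 × 10⁻³⁴ / 1.694 × 10⁻²⁵ = 3.91 × 10⁻⁹ m = 3910 pm.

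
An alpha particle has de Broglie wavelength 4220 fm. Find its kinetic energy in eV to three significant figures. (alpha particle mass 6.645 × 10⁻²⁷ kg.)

p = h/λ = 6.626 × 10⁻³⁴ / 4.220 × 10⁻¹² = 1.570 × 10⁻²² kg·m/s.
KE = p²/(2m) = (1.570 × 10⁻²²)² / (2 × 6.645 × 10⁻²⁷) = 1.855 × 10⁻¹⁸ J = 11.6 eV.

KE = 11.6 eV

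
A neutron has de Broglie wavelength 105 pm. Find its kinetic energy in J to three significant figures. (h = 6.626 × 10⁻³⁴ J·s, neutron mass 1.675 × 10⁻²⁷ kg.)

KE = 1.19 × 10⁻²⁰ J

p = h/λ = 6.626 × 10⁻³⁴ / 1.050 × 10⁻¹⁰ = 6.310 × 10⁻²⁴ kg·m/s.
KE = p²/(2m) = (6.310 × 10⁻²⁴)² / (2 × 1.675 × 10⁻²⁷) = 1.189 × 10⁻²⁰ J = 1.19 × 10⁻²⁰ J.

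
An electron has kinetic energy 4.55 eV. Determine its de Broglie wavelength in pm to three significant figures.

KE = 4.55 eV = 7.289 × 10⁻¹⁹ J.
p = √(2mKE) = √(2 × 9.109 × 10⁻³¹ × 7.289 × 10⁻¹⁹) = 1.152 × 10⁻²⁴ kg·m/s.
λ = h/p = 6.626 × 10⁻³⁴ / 1.152 × 10⁻²⁴ = 5.75 × 10⁻¹⁰ m = 575 pm.

λ = 575 pm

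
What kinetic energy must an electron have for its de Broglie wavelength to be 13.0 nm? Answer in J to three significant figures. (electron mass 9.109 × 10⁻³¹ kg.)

KE = 1.43 × 10⁻²¹ J

p = h/λ = 6.626 × 10⁻³⁴ / 1.300 × 10⁻⁸ = 5.097 × 10⁻²⁶ kg·m/s.
KE = p²/(2m) = (5.097 × 10⁻²⁶)² / (2 × 9.109 × 10⁻³¹) = 1.426 × 10⁻²¹ J = 1.43 × 10⁻²¹ J.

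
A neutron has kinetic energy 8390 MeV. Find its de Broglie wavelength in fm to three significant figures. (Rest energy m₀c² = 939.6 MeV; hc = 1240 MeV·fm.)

Total energy E = KE + m₀c² = 8390 + 939.6 = 9329.6 MeV.
(pc)² = E² − (m₀c²)² = (9329.6)² − (939.6)² = 8.616 × 10⁷ MeV², so pc = 9282 MeV.
λ = hc/(pc) = 1240 MeV·fm / 9282 MeV = 0.134 fm.

λ = 0.134 fm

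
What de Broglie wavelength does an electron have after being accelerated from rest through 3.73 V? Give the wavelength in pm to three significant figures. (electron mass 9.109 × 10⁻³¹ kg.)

λ = 635 pm

KE = eV = 1.602 × 10⁻¹⁹ × 3.730 = 5.975 × 10⁻¹⁹ J.
p = √(2mKE) = √(2 × 9.109 × 10⁻³¹ × 5.975 × 10⁻¹⁹) = 1.043 × 10⁻²⁴ kg·m/s.
λ = h/p = 6.626 × 10⁻³⁴ / 1.043 × 10⁻²⁴ = 6.35 × 10⁻¹⁰ m = 635 pm.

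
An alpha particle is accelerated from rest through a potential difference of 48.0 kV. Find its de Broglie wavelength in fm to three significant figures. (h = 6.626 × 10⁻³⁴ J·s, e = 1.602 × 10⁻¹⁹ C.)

λ = 46.3 fm

KE = 2eV = 2 × 1.602 × 10⁻¹⁹ × 4.800 × 10⁴ = 1.538 × 10⁻¹⁴ J.
p = √(2mKE) = √(2 × 6.645 × 10⁻²⁷ × 1.538 × 10⁻¹⁴) = 1.430 × 10⁻²⁰ kg·m/s.
λ = h/p = 6.626 × 10⁻³⁴ / 1.430 × 10⁻²⁰ = 4.63 × 10⁻¹⁴ m = 46.3 fm.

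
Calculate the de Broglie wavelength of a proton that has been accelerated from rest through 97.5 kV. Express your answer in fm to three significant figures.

λ = 91.7 fm

KE = eV = 1.602 × 10⁻¹⁹ × 9.750 × 10⁴ = 1.562 × 10⁻¹⁴ J.
p = √(2mKE) = √(2 × 1.673 × 10⁻²⁷ × 1.562 × 10⁻¹⁴) = 7.229 × 10⁻²¹ kg·m/s.
λ = h/p = 6.626 × 10⁻³⁴ / 7.229 × 10⁻²¹ = 9.17 × 10⁻¹⁴ m = 91.7 fm.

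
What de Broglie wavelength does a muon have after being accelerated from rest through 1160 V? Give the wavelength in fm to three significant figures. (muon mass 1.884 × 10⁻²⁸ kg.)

KE = eV = 1.602 × 10⁻¹⁹ × 1160 = 1.858 × 10⁻¹⁶ J.
p = √(2mKE) = √(2 × 1.884 × 10⁻²⁸ × 1.858 × 10⁻¹⁶) = 2.646 × 10⁻²² kg·m/s.
λ = h/p = 6.626 × 10⁻³⁴ / 2.646 × 10⁻²² = 2.50 × 10⁻¹² m = 2500 fm.

λ = 2500 fm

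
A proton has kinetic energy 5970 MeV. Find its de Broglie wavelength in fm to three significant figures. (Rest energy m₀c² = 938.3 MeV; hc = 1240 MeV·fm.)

Total energy E = KE + m₀c² = 5970 + 938.3 = 6908.3 MeV.
(pc)² = E² − (m₀c²)² = (6908.3)² − (938.3)² = 4.684 × 10⁷ MeV², so pc = 6844 MeV.
λ = hc/(pc) = 1240 MeV·fm / 6844 MeV = 0.181 fm.

λ = 0.181 fm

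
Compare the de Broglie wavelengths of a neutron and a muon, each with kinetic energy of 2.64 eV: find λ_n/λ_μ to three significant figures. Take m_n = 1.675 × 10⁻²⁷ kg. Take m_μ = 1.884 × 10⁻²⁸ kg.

At fixed KE, p = √(2mKE) so λ = h/p ∝ 1/√m.
λ_n/λ_μ = √(m_μ/m_n) = √(1.884 × 10⁻²⁸/1.675 × 10⁻²⁷) = √(0.1125) = 0.335.

λ_n/λ_μ = 0.335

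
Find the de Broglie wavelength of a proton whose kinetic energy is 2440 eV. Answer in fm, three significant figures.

KE = 2440 eV = 3.909 × 10⁻¹⁶ J.
p = √(2mKE) = √(2 × 1.673 × 10⁻²⁷ × 3.909 × 10⁻¹⁶) = 1.144 × 10⁻²¹ kg·m/s.
λ = h/p = 6.626 × 10⁻³⁴ / 1.144 × 10⁻²¹ = 5.79 × 10⁻¹³ m = 579 fm.

λ = 579 fm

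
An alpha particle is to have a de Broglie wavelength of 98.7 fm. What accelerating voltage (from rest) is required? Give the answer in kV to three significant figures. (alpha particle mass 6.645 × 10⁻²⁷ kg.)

p = h/λ = 6.626 × 10⁻³⁴ / 9.870 × 10⁻¹⁴ = 6.713 × 10⁻²¹ kg·m/s.
KE = p²/(2m) = 3.391 × 10⁻¹⁵ J.
V = KE/2e = 3.391 × 10⁻¹⁵ / (2 × 1.602 × 10⁻¹⁹) = 10.6 kV.

V = 10.6 kV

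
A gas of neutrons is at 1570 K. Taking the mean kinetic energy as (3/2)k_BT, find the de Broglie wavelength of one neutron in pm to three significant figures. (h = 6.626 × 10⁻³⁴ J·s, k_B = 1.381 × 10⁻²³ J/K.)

λ = 63.5 pm

KE = (3/2)k_BT = 1.5 × 1.381 × 10⁻²³ × 1570 = 3.252 × 10⁻²⁰ J.
p = √(2mKE) = √(2 × 1.675 × 10⁻²⁷ × 3.252 × 10⁻²⁰) = 1.044 × 10⁻²³ kg·m/s.
λ = h/p = 6.35 × 10⁻¹¹ m = 63.5 pm.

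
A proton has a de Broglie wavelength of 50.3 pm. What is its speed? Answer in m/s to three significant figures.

p = h/λ = 6.626 × 10⁻³⁴ / 5.030 × 10⁻¹¹ = 1.317 × 10⁻²³ kg·m/s.
v = p/m = 1.317 × 10⁻²³ / 1.673 × 10⁻²⁷ = 7.87 × 10³ m/s = 7870 m/s.

v = 7870 m/s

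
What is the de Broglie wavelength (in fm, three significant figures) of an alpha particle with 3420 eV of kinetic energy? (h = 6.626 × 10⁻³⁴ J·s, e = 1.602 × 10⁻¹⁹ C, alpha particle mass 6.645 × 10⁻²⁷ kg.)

λ = 246 fm

KE = 3420 eV = 5.479 × 10⁻¹⁶ J.
p = √(2mKE) = √(2 × 6.645 × 10⁻²⁷ × 5.479 × 10⁻¹⁶) = 2.698 × 10⁻²¹ kg·m/s.
λ = h/p = 6.626 × 10⁻³⁴ / 2.698 × 10⁻²¹ = 2.46 × 10⁻¹³ m = 246 fm.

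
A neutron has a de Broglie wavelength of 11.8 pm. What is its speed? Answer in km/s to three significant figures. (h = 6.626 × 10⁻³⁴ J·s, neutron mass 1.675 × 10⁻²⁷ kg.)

p = h/λ = 6.626 × 10⁻³⁴ / 1.180 × 10⁻¹¹ = 5.615 × 10⁻²³ kg·m/s.
v = p/m = 5.615 × 10⁻²³ / 1.675 × 10⁻²⁷ = 3.35 × 10⁴ m/s = 33.5 km/s.

v = 33.5 km/s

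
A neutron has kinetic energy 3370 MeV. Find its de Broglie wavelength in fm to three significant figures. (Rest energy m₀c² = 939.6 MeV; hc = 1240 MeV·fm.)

λ = 0.295 fm

Total energy E = KE + m₀c² = 3370 + 939.6 = 4309.6 MeV.
(pc)² = E² − (m₀c²)² = (4309.6)² − (939.6)² = 1.769 × 10⁷ MeV², so pc = 4206 MeV.
λ = hc/(pc) = 1240 MeV·fm / 4206 MeV = 0.295 fm.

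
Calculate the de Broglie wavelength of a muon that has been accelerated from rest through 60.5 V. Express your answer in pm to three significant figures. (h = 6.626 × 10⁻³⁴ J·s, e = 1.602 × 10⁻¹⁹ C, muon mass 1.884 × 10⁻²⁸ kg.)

λ = 11.0 pm

KE = eV = 1.602 × 10⁻¹⁹ × 60.50 = 9.692 × 10⁻¹⁸ J.
p = √(2mKE) = √(2 × 1.884 × 10⁻²⁸ × 9.692 × 10⁻¹⁸) = 6.043 × 10⁻²³ kg·m/s.
λ = h/p = 6.626 × 10⁻³⁴ / 6.043 × 10⁻²³ = 1.10 × 10⁻¹¹ m = 11.0 pm.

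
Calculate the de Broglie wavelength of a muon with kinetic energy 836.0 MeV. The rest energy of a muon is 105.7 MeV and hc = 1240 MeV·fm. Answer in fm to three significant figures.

Total energy E = KE + m₀c² = 836.0 + 105.7 = 941.7 MeV.
(pc)² = E² − (m₀c²)² = (941.7)² − (105.7)² = 8.756 × 10⁵ MeV², so pc = 935.7 MeV.
λ = hc/(pc) = 1240 MeV·fm / 935.7 MeV = 1.33 fm.

λ = 1.33 fm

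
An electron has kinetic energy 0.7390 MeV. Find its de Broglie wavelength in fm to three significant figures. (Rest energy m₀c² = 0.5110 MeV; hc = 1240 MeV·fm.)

λ = 1090 fm

Total energy E = KE + m₀c² = 0.7390 + 0.5110 = 1.2500 MeV.
(pc)² = E² − (m₀c²)² = (1.2500)² − (0.5110)² = 1.301 MeV², so pc = 1.141 MeV.
λ = hc/(pc) = 1240 MeV·fm / 1.141 MeV = 1090 fm.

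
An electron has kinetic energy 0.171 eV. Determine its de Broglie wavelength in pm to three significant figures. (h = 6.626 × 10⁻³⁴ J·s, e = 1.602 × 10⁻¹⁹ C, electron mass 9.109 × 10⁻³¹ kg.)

KE = 0.171 eV = 2.739 × 10⁻²⁰ J.
p = √(2mKE) = √(2 × 9.109 × 10⁻³¹ × 2.739 × 10⁻²⁰) = 2.234 × 10⁻²⁵ kg·m/s.
λ = h/p = 6.626 × 10⁻³⁴ / 2.234 × 10⁻²⁵ = 2.97 × 10⁻⁹ m = 2970 pm.

λ = 2970 pm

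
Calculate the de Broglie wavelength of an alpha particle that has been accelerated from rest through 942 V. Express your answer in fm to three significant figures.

KE = 2eV = 2 × 1.602 × 10⁻¹⁹ × 942.0 = 3.018 × 10⁻¹⁶ J.
p = √(2mKE) = √(2 × 6.645 × 10⁻²⁷ × 3.018 × 10⁻¹⁶) = 2.003 × 10⁻²¹ kg·m/s.
λ = h/p = 6.626 × 10⁻³⁴ / 2.003 × 10⁻²¹ = 3.31 × 10⁻¹³ m = 331 fm.

λ = 331 fm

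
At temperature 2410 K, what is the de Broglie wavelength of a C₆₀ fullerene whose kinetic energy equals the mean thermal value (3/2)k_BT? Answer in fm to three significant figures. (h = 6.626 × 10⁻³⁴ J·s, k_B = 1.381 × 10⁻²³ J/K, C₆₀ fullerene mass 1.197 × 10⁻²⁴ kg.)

KE = (3/2)k_BT = 1.5 × 1.381 × 10⁻²³ × 2410 = 4.992 × 10⁻²⁰ J.
p = √(2mKE) = √(2 × 1.197 × 10⁻²⁴ × 4.992 × 10⁻²⁰) = 3.457 × 10⁻²² kg·m/s.
λ = h/p = 1.92 × 10⁻¹² m = 1920 fm.

λ = 1920 fm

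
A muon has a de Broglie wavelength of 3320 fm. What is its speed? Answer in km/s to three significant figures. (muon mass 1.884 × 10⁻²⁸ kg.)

p = h/λ = 6.626 × 10⁻³⁴ / 3.320 × 10⁻¹² = 1.996 × 10⁻²² kg·m/s.
v = p/m = 1.996 × 10⁻²² / 1.884 × 10⁻²⁸ = 1.06 × 10⁶ m/s = 1060 km/s.

v = 1060 km/s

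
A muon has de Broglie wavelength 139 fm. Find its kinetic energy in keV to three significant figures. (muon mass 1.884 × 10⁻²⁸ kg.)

KE = 376 keV

p = h/λ = 6.626 × 10⁻³⁴ / 1.390 × 10⁻¹³ = 4.767 × 10⁻²¹ kg·m/s.
KE = p²/(2m) = (4.767 × 10⁻²¹)² / (2 × 1.884 × 10⁻²⁸) = 6.031 × 10⁻¹⁴ J = 376 keV.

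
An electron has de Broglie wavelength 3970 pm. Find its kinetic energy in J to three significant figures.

KE = 1.53 × 10⁻²⁰ J

p = h/λ = 6.626 × 10⁻³⁴ / 3.970 × 10⁻⁹ = 1.669 × 10⁻²⁵ kg·m/s.
KE = p²/(2m) = (1.669 × 10⁻²⁵)² / (2 × 9.109 × 10⁻³¹) = 1.529 × 10⁻²⁰ J = 1.53 × 10⁻²⁰ J.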